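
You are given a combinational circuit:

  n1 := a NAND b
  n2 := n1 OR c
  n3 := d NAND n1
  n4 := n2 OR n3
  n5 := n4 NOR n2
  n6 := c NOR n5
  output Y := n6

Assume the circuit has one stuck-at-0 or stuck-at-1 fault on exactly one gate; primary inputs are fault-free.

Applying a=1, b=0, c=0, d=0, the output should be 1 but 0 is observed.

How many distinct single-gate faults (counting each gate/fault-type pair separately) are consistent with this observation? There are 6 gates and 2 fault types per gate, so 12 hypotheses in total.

Fault-free: n1=1, n2=1, n3=1, n4=1, n5=0, n6=1 → 1. Observed 0.
  n1 stuck-at-0: output 1 ✗
  n1 stuck-at-1: output 1 ✗
  n2 stuck-at-0: output 1 ✗
  n2 stuck-at-1: output 1 ✗
  n3 stuck-at-0: output 1 ✗
  n3 stuck-at-1: output 1 ✗
  n4 stuck-at-0: output 1 ✗
  n4 stuck-at-1: output 1 ✗
  n5 stuck-at-0: output 1 ✗
  n5 stuck-at-1: output 0 ✓
  n6 stuck-at-0: output 0 ✓
  n6 stuck-at-1: output 1 ✗
Consistent faults: {n5 stuck-at-1, n6 stuck-at-0} — 2 in all.

2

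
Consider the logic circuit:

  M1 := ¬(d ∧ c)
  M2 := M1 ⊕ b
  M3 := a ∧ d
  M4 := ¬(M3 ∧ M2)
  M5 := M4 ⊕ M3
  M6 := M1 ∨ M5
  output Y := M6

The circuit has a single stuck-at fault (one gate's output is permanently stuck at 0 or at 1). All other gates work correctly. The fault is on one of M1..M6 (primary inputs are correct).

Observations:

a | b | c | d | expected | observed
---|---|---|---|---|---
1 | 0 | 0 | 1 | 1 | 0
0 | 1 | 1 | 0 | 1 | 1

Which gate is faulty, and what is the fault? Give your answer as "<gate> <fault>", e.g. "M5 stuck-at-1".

M1 stuck-at-0

Fault-free values for test 1 (a=1, b=0, c=0, d=1): M1=1, M2=1, M3=1, M4=0, M5=1, M6=1, giving Y=1. Observed 0.
Test 1: faults giving observed 0 are {M1 stuck-at-0, M6 stuck-at-0}.
Test 2 (a=0, b=1, c=1, d=0): fault-free M1=1, M2=0, M3=0, M4=1, M5=1, M6=1 → 1; observed 1. Eliminates M6 stuck-at-0.
Only M1 stuck-at-0 is consistent with every test.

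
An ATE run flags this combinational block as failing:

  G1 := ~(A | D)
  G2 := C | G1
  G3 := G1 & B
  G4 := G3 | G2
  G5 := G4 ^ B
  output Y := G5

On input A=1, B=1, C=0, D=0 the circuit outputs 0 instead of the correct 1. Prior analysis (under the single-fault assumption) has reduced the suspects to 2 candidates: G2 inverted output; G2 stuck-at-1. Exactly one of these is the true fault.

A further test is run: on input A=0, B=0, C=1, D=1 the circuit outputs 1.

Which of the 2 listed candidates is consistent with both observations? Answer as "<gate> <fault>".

Evaluate each candidate on input A=0, B=0, C=1, D=1:
  G2 inverted output: G1=0, G2=0 [inverted output], G3=0, G4=0, G5=0 → 0 — eliminated
  G2 stuck-at-1: G1=0, G2=1 [stuck-at-1], G3=0, G4=1, G5=1 → 1 — matches
Only G2 stuck-at-1 reproduces the observed 1.

G2 stuck-at-1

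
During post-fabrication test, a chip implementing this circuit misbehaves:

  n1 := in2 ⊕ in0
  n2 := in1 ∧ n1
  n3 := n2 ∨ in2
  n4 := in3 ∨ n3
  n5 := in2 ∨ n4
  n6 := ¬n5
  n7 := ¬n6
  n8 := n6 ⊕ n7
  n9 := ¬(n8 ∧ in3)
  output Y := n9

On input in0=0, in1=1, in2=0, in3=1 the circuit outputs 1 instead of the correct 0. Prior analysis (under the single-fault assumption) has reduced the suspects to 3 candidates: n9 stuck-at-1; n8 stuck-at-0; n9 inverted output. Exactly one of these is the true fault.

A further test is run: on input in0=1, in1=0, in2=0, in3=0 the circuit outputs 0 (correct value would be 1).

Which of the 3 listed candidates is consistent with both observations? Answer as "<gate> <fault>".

Evaluate each candidate on input in0=1, in1=0, in2=0, in3=0:
  n9 stuck-at-1: n1=1, n2=0, n3=0, n4=0, n5=0, n6=1, n7=0, n8=1, n9=1 [stuck-at-1] → 1 — eliminated
  n8 stuck-at-0: n1=1, n2=0, n3=0, n4=0, n5=0, n6=1, n7=0, n8=0 [stuck-at-0], n9=1 → 1 — eliminated
  n9 inverted output: n1=1, n2=0, n3=0, n4=0, n5=0, n6=1, n7=0, n8=1, n9=0 [inverted output] → 0 — matches
Only n9 inverted output reproduces the observed 0.

n9 inverted output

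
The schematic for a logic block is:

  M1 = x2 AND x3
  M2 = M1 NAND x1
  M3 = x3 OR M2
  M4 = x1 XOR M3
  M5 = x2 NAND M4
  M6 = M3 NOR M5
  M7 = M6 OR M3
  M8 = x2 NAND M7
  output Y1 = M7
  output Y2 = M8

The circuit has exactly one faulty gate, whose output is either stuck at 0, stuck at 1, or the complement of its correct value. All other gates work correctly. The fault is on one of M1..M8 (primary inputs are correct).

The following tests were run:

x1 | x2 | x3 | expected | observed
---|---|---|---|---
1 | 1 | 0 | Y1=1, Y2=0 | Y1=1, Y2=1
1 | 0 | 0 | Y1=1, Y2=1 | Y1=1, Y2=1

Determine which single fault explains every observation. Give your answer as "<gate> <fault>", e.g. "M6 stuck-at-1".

M8 stuck-at-1

Fault-free values for test 1 (x1=1, x2=1, x3=0): M1=0, M2=1, M3=1, M4=0, M5=1, M6=0, M7=1, M8=0, giving Y1=1, Y2=0. Observed Y1=1, Y2=1.
Test 1: faults giving observed Y1=1, Y2=1 are {M8 stuck-at-1, M8 inverted output}.
Test 2 (x1=1, x2=0, x3=0): fault-free M1=0, M2=1, M3=1, M4=0, M5=1, M6=0, M7=1, M8=1 → Y1=1, Y2=1; observed Y1=1, Y2=1. Eliminates M8 inverted output.
Only M8 stuck-at-1 is consistent with every test.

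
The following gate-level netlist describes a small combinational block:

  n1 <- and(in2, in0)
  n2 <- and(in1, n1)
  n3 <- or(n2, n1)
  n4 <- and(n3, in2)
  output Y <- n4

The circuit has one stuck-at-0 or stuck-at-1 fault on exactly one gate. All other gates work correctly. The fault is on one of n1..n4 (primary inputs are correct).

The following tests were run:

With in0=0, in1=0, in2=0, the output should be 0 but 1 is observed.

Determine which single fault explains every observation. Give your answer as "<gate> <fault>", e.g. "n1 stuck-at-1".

Fault-free values for test 1 (in0=0, in1=0, in2=0): n1=0, n2=0, n3=0, n4=0, giving Y=0. Observed 1.
Test 1: faults giving observed 1 are {n4 stuck-at-1}.
Only n4 stuck-at-1 is consistent with every test.

n4 stuck-at-1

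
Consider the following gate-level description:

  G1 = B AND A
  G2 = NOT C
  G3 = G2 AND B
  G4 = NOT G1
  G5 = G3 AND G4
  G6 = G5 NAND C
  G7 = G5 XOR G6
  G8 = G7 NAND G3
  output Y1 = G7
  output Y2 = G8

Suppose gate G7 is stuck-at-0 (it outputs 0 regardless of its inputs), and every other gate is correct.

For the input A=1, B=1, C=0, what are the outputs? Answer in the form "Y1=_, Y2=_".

Propagate with G7 forced: G1=1, G2=1, G3=1, G4=0, G5=0, G6=1, G7=0 [stuck-at-0], G8=1.
So the outputs are Y1=0, Y2=1. (Without the fault they would be Y1=1, Y2=0.)

Y1=0, Y2=1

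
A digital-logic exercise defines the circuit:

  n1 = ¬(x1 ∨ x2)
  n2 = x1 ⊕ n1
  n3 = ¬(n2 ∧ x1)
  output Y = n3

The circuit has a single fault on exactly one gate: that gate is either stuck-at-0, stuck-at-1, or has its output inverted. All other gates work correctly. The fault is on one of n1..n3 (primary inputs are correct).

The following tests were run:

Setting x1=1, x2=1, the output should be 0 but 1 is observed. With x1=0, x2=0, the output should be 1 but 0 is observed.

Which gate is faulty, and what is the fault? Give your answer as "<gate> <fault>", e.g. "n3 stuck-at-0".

n3 inverted output

Fault-free values for test 1 (x1=1, x2=1): n1=0, n2=1, n3=0, giving Y=0. Observed 1.
Test 1: faults giving observed 1 are {n1 stuck-at-1, n1 inverted output, n2 stuck-at-0, n2 inverted output, n3 stuck-at-1, n3 inverted output}.
Test 2 (x1=0, x2=0): fault-free n1=1, n2=1, n3=1 → 1; observed 0. Eliminates n1 stuck-at-1, n1 inverted output, n2 stuck-at-0, n2 inverted output, n3 stuck-at-1.
Only n3 inverted output is consistent with every test.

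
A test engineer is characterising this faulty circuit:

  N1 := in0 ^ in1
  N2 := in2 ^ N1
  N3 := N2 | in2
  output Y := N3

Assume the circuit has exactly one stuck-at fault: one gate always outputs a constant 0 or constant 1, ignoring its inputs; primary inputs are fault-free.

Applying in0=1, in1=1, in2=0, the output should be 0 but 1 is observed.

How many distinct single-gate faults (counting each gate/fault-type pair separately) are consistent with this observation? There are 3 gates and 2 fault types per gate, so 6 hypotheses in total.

Fault-free: N1=0, N2=0, N3=0 → 0. Observed 1.
  N1 stuck-at-0: output 0 ✗
  N1 stuck-at-1: output 1 ✓
  N2 stuck-at-0: output 0 ✗
  N2 stuck-at-1: output 1 ✓
  N3 stuck-at-0: output 0 ✗
  N3 stuck-at-1: output 1 ✓
Consistent faults: {N1 stuck-at-1, N2 stuck-at-1, N3 stuck-at-1} — 3 in all.

3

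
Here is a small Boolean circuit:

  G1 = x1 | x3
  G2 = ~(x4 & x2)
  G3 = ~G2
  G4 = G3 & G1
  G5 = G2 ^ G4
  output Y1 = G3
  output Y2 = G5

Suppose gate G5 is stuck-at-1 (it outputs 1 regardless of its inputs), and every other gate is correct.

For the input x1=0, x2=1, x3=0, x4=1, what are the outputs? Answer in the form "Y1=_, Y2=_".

Propagate with G5 forced: G1=0, G2=0, G3=1, G4=0, G5=1 [stuck-at-1].
So the outputs are Y1=1, Y2=1. (Without the fault they would be Y1=1, Y2=0.)

Y1=1, Y2=1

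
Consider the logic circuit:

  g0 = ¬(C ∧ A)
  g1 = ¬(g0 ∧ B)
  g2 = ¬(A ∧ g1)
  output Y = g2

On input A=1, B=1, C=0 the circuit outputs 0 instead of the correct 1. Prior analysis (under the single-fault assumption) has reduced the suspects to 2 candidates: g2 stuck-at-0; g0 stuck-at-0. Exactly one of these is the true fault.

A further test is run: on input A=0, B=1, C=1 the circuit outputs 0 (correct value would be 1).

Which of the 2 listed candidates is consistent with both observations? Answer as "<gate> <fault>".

g2 stuck-at-0

Evaluate each candidate on input A=0, B=1, C=1:
  g2 stuck-at-0: g0=1, g1=0, g2=0 [stuck-at-0] → 0 — matches
  g0 stuck-at-0: g0=0 [stuck-at-0], g1=1, g2=1 → 1 — eliminated
Only g2 stuck-at-0 reproduces the observed 0.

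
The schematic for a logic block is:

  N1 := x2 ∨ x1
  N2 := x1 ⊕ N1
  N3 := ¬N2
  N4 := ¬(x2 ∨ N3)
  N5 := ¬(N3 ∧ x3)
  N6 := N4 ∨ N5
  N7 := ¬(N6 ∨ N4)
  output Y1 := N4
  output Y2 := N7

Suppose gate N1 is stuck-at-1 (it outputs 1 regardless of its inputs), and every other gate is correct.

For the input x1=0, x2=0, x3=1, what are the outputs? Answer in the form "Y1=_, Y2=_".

Propagate with N1 forced: N1=1 [stuck-at-1], N2=1, N3=0, N4=1, N5=1, N6=1, N7=0.
So the outputs are Y1=1, Y2=0. (Without the fault they would be Y1=0, Y2=1.)

Y1=1, Y2=0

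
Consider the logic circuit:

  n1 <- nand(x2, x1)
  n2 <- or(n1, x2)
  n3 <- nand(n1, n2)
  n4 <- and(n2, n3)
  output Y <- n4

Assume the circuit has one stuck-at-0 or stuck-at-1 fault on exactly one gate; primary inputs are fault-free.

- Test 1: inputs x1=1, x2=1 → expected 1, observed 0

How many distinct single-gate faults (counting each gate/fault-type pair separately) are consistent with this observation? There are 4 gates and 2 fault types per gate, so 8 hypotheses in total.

4

Fault-free: n1=0, n2=1, n3=1, n4=1 → 1. Observed 0.
  n1 stuck-at-0: output 1 ✗
  n1 stuck-at-1: output 0 ✓
  n2 stuck-at-0: output 0 ✓
  n2 stuck-at-1: output 1 ✗
  n3 stuck-at-0: output 0 ✓
  n3 stuck-at-1: output 1 ✗
  n4 stuck-at-0: output 0 ✓
  n4 stuck-at-1: output 1 ✗
Consistent faults: {n1 stuck-at-1, n2 stuck-at-0, n3 stuck-at-0, n4 stuck-at-0} — 4 in all.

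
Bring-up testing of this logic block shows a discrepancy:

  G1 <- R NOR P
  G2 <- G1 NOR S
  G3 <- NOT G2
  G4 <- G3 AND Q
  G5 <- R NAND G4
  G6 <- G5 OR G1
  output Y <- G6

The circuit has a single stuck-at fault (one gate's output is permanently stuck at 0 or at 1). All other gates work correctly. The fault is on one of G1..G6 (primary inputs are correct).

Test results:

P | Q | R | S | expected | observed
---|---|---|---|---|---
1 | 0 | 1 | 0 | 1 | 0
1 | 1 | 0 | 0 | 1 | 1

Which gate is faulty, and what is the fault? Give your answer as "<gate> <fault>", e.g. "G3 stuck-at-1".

G4 stuck-at-1

Fault-free values for test 1 (P=1, Q=0, R=1, S=0): G1=0, G2=1, G3=0, G4=0, G5=1, G6=1, giving Y=1. Observed 0.
Test 1: faults giving observed 0 are {G4 stuck-at-1, G5 stuck-at-0, G6 stuck-at-0}.
Test 2 (P=1, Q=1, R=0, S=0): fault-free G1=0, G2=1, G3=0, G4=0, G5=1, G6=1 → 1; observed 1. Eliminates G5 stuck-at-0, G6 stuck-at-0.
Only G4 stuck-at-1 is consistent with every test.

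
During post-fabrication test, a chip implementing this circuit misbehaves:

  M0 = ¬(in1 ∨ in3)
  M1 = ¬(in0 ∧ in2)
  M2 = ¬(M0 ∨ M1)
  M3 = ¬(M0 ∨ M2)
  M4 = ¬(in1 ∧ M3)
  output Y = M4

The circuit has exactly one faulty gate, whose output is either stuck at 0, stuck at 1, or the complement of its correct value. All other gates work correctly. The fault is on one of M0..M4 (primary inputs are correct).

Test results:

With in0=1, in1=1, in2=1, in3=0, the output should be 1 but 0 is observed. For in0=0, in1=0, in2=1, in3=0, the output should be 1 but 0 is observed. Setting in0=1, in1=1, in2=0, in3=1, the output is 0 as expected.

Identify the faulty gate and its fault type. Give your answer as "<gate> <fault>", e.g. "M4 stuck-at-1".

Fault-free values for test 1 (in0=1, in1=1, in2=1, in3=0): M0=0, M1=0, M2=1, M3=0, M4=1, giving Y=1. Observed 0.
Test 1: faults giving observed 0 are {M1 stuck-at-1, M1 inverted output, M2 stuck-at-0, M2 inverted output, M3 stuck-at-1, M3 inverted output, M4 stuck-at-0, M4 inverted output}.
Test 2 (in0=0, in1=0, in2=1, in3=0): fault-free M0=1, M1=1, M2=0, M3=0, M4=1 → 1; observed 0. Eliminates M1 stuck-at-1, M1 inverted output, M2 stuck-at-0, M2 inverted output, M3 stuck-at-1, M3 inverted output.
Test 3 (in0=1, in1=1, in2=0, in3=1): fault-free M0=0, M1=1, M2=0, M3=1, M4=0 → 0; observed 0. Eliminates M4 inverted output.
Only M4 stuck-at-0 is consistent with every test.

M4 stuck-at-0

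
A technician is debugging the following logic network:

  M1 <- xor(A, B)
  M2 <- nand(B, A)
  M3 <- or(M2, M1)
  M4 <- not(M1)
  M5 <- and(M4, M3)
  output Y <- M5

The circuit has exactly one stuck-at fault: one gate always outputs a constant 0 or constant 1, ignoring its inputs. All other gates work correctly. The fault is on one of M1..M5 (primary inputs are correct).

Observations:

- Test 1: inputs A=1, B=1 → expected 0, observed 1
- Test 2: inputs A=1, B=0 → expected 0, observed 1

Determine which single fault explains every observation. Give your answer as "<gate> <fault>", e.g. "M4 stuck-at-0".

M5 stuck-at-1

Fault-free values for test 1 (A=1, B=1): M1=0, M2=0, M3=0, M4=1, M5=0, giving Y=0. Observed 1.
Test 1: faults giving observed 1 are {M2 stuck-at-1, M3 stuck-at-1, M5 stuck-at-1}.
Test 2 (A=1, B=0): fault-free M1=1, M2=1, M3=1, M4=0, M5=0 → 0; observed 1. Eliminates M2 stuck-at-1, M3 stuck-at-1.
Only M5 stuck-at-1 is consistent with every test.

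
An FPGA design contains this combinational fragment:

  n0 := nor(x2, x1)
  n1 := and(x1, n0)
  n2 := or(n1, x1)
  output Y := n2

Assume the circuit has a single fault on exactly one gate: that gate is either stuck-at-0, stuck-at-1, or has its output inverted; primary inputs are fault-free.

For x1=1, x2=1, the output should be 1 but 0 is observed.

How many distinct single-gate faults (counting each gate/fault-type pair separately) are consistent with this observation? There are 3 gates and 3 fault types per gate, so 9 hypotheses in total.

2

Fault-free: n0=0, n1=0, n2=1 → 1. Observed 0.
  n0 stuck-at-0: output 1 ✗
  n0 stuck-at-1: output 1 ✗
  n0 inverted output: output 1 ✗
  n1 stuck-at-0: output 1 ✗
  n1 stuck-at-1: output 1 ✗
  n1 inverted output: output 1 ✗
  n2 stuck-at-0: output 0 ✓
  n2 stuck-at-1: output 1 ✗
  n2 inverted output: output 0 ✓
Consistent faults: {n2 stuck-at-0, n2 inverted output} — 2 in all.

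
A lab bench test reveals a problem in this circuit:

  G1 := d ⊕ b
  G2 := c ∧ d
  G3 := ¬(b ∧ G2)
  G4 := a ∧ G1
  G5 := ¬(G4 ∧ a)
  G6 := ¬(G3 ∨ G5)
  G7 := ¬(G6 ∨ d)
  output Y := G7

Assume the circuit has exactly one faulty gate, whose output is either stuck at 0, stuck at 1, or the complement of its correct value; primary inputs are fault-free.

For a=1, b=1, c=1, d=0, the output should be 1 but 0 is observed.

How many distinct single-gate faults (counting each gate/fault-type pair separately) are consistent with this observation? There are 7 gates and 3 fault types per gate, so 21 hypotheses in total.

Fault-free: G1=1, G2=0, G3=1, G4=1, G5=0, G6=0, G7=1 → 1. Observed 0.
  G1: none of the 3 fault types match ✗
  G2: stuck-at-1, inverted output ✓; others ✗
  G3: stuck-at-0, inverted output ✓; others ✗
  G4: none of the 3 fault types match ✗
  G5: none of the 3 fault types match ✗
  G6: stuck-at-1, inverted output ✓; others ✗
  G7: stuck-at-0, inverted output ✓; others ✗
Consistent faults: {G2 stuck-at-1, G2 inverted output, G3 stuck-at-0, G3 inverted output, G6 stuck-at-1, G6 inverted output, G7 stuck-at-0, G7 inverted output} — 8 in all.

8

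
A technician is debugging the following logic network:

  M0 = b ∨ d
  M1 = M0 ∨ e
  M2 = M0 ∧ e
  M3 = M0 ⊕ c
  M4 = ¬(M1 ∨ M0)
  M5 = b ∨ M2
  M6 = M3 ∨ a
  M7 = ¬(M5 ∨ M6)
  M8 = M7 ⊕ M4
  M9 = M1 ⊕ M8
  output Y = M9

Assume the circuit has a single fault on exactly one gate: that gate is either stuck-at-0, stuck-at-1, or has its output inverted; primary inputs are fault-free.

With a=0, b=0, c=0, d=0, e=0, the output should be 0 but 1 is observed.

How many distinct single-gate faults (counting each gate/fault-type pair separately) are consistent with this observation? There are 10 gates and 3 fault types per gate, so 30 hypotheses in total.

18

Fault-free: M0=0, M1=0, M2=0, M3=0, M4=1, M5=0, M6=0, M7=1, M8=0, M9=0 → 0. Observed 1.
  M0: stuck-at-1, inverted output ✓; others ✗
  M1: none of the 3 fault types match ✗
  M2: stuck-at-1, inverted output ✓; others ✗
  M3: stuck-at-1, inverted output ✓; others ✗
  M4: stuck-at-0, inverted output ✓; others ✗
  M5: stuck-at-1, inverted output ✓; others ✗
  M6: stuck-at-1, inverted output ✓; others ✗
  M7: stuck-at-0, inverted output ✓; others ✗
  M8: stuck-at-1, inverted output ✓; others ✗
  M9: stuck-at-1, inverted output ✓; others ✗
Consistent faults: {M0 stuck-at-1, M0 inverted output, M2 stuck-at-1, M2 inverted output, M3 stuck-at-1, M3 inverted output, M4 stuck-at-0, M4 inverted output, M5 stuck-at-1, M5 inverted output, M6 stuck-at-1, M6 inverted output, M7 stuck-at-0, M7 inverted output, M8 stuck-at-1, M8 inverted output, M9 stuck-at-1, M9 inverted output} — 18 in all.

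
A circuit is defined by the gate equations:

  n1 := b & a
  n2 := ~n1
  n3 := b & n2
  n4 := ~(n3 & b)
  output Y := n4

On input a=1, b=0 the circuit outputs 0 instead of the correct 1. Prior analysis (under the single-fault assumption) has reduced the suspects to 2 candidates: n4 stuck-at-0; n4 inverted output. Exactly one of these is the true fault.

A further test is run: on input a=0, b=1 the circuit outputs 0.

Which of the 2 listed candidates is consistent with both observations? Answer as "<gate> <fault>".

Evaluate each candidate on input a=0, b=1:
  n4 stuck-at-0: n1=0, n2=1, n3=1, n4=0 [stuck-at-0] → 0 — matches
  n4 inverted output: n1=0, n2=1, n3=1, n4=1 [inverted output] → 1 — eliminated
Only n4 stuck-at-0 reproduces the observed 0.

n4 stuck-at-0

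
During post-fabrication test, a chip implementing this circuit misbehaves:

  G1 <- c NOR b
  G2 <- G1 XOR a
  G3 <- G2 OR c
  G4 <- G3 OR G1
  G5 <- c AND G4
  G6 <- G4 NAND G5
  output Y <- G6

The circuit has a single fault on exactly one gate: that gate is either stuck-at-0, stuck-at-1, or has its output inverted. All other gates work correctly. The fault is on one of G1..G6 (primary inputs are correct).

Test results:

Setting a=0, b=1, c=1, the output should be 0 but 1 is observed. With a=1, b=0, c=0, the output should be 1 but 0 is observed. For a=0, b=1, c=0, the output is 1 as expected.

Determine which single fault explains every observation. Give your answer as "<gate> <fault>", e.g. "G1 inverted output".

Fault-free values for test 1 (a=0, b=1, c=1): G1=0, G2=0, G3=1, G4=1, G5=1, G6=0, giving Y=0. Observed 1.
Test 1: faults giving observed 1 are {G3 stuck-at-0, G3 inverted output, G4 stuck-at-0, G4 inverted output, G5 stuck-at-0, G5 inverted output, G6 stuck-at-1, G6 inverted output}.
Test 2 (a=1, b=0, c=0): fault-free G1=1, G2=0, G3=0, G4=1, G5=0, G6=1 → 1; observed 0. Eliminates G3 stuck-at-0, G3 inverted output, G4 stuck-at-0, G4 inverted output, G5 stuck-at-0, G6 stuck-at-1.
Test 3 (a=0, b=1, c=0): fault-free G1=0, G2=0, G3=0, G4=0, G5=0, G6=1 → 1; observed 1. Eliminates G6 inverted output.
Only G5 inverted output is consistent with every test.

G5 inverted output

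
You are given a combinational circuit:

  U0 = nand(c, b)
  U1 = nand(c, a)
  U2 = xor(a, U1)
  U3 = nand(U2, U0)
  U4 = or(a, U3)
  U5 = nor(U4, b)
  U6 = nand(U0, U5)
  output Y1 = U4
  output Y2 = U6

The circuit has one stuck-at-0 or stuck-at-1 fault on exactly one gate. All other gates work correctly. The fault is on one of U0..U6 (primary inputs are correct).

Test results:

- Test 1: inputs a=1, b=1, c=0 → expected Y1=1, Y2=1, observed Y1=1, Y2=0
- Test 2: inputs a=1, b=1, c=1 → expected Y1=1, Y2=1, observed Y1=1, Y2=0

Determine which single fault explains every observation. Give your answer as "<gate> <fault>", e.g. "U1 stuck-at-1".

Fault-free values for test 1 (a=1, b=1, c=0): U0=1, U1=1, U2=0, U3=1, U4=1, U5=0, U6=1, giving Y1=1, Y2=1. Observed Y1=1, Y2=0.
Test 1: faults giving observed Y1=1, Y2=0 are {U5 stuck-at-1, U6 stuck-at-0}.
Test 2 (a=1, b=1, c=1): fault-free U0=0, U1=0, U2=1, U3=1, U4=1, U5=0, U6=1 → Y1=1, Y2=1; observed Y1=1, Y2=0. Eliminates U5 stuck-at-1.
Only U6 stuck-at-0 is consistent with every test.

U6 stuck-at-0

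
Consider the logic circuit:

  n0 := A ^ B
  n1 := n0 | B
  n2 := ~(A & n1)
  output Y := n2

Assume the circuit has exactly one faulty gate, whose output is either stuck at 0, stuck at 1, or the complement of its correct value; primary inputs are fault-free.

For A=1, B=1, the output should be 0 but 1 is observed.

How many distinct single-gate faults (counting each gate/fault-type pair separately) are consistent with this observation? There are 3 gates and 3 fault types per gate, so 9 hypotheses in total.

Fault-free: n0=0, n1=1, n2=0 → 0. Observed 1.
  n0 stuck-at-0: output 0 ✗
  n0 stuck-at-1: output 0 ✗
  n0 inverted output: output 0 ✗
  n1 stuck-at-0: output 1 ✓
  n1 stuck-at-1: output 0 ✗
  n1 inverted output: output 1 ✓
  n2 stuck-at-0: output 0 ✗
  n2 stuck-at-1: output 1 ✓
  n2 inverted output: output 1 ✓
Consistent faults: {n1 stuck-at-0, n1 inverted output, n2 stuck-at-1, n2 inverted output} — 4 in all.

4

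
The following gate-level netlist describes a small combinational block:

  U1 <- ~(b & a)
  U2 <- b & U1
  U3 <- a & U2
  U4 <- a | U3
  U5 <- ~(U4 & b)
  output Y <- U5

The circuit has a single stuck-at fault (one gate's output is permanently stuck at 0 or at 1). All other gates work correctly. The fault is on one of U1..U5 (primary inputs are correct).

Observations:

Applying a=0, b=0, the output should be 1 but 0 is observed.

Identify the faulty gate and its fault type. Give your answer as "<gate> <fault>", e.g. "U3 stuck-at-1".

U5 stuck-at-0

Fault-free values for test 1 (a=0, b=0): U1=1, U2=0, U3=0, U4=0, U5=1, giving Y=1. Observed 0.
Test 1: faults giving observed 0 are {U5 stuck-at-0}.
Only U5 stuck-at-0 is consistent with every test.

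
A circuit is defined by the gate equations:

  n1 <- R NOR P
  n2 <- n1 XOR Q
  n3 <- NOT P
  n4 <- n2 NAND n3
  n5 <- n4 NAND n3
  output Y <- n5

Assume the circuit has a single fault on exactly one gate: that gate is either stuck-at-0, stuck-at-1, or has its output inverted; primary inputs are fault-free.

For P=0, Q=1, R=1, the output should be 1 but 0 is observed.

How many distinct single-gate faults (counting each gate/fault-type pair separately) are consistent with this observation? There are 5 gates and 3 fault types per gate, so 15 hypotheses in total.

8

Fault-free: n1=0, n2=1, n3=1, n4=0, n5=1 → 1. Observed 0.
  n1: stuck-at-1, inverted output ✓; others ✗
  n2: stuck-at-0, inverted output ✓; others ✗
  n3: none of the 3 fault types match ✗
  n4: stuck-at-1, inverted output ✓; others ✗
  n5: stuck-at-0, inverted output ✓; others ✗
Consistent faults: {n1 stuck-at-1, n1 inverted output, n2 stuck-at-0, n2 inverted output, n4 stuck-at-1, n4 inverted output, n5 stuck-at-0, n5 inverted output} — 8 in all.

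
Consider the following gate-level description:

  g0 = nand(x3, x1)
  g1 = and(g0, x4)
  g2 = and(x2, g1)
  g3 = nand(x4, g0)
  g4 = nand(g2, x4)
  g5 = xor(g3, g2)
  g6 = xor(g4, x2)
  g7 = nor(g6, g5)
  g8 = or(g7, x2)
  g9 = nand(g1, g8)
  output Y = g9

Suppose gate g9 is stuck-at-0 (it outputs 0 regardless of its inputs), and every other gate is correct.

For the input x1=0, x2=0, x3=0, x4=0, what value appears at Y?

0

Propagate with g9 forced: g0=1, g1=0, g2=0, g3=1, g4=1, g5=1, g6=1, g7=0, g8=0, g9=0 [stuck-at-0].
So Y = 0. (Without the fault it would be 1.)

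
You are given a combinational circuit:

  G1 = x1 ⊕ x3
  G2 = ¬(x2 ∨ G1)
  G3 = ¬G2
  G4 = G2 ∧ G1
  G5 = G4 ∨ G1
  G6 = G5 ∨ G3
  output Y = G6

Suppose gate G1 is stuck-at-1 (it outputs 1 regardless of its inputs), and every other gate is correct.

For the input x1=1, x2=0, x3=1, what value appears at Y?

Propagate with G1 forced: G1=1 [stuck-at-1], G2=0, G3=1, G4=0, G5=1, G6=1.
So Y = 1. (Without the fault it would be 0.)

1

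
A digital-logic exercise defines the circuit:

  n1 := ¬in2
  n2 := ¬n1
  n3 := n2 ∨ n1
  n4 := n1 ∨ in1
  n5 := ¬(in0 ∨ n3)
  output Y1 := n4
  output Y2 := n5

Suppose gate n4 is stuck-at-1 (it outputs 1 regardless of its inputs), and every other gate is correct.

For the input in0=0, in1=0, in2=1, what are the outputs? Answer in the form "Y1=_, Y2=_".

Propagate with n4 forced: n1=0, n2=1, n3=1, n4=1 [stuck-at-1], n5=0.
So the outputs are Y1=1, Y2=0. (Without the fault they would be Y1=0, Y2=0.)

Y1=1, Y2=0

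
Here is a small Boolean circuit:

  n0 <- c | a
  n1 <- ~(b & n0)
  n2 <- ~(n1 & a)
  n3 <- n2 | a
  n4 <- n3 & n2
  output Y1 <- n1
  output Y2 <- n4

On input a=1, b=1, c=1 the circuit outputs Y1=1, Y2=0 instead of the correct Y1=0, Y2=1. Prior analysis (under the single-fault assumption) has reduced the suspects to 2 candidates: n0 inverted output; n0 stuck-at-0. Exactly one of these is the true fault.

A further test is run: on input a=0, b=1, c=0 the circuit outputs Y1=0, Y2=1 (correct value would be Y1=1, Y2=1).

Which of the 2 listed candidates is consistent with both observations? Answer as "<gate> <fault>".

Evaluate each candidate on input a=0, b=1, c=0:
  n0 inverted output: n0=1 [inverted output], n1=0, n2=1, n3=1, n4=1 → Y1=0, Y2=1 — matches
  n0 stuck-at-0: n0=0 [stuck-at-0], n1=1, n2=1, n3=1, n4=1 → Y1=1, Y2=1 — eliminated
Only n0 inverted output reproduces the observed Y1=0, Y2=1.

n0 inverted output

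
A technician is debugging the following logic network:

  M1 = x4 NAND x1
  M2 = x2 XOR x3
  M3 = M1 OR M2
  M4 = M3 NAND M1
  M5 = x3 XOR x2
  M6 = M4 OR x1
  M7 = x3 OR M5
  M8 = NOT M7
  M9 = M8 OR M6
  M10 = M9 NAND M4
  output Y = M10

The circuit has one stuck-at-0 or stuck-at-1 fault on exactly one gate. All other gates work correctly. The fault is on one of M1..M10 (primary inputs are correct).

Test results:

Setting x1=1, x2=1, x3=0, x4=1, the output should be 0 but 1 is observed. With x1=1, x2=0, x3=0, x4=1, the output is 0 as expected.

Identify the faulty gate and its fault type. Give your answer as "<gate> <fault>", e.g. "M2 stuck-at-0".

Fault-free values for test 1 (x1=1, x2=1, x3=0, x4=1): M1=0, M2=1, M3=1, M4=1, M5=1, M6=1, M7=1, M8=0, M9=1, M10=0, giving Y=0. Observed 1.
Test 1: faults giving observed 1 are {M1 stuck-at-1, M4 stuck-at-0, M6 stuck-at-0, M9 stuck-at-0, M10 stuck-at-1}.
Test 2 (x1=1, x2=0, x3=0, x4=1): fault-free M1=0, M2=0, M3=0, M4=1, M5=0, M6=1, M7=0, M8=1, M9=1, M10=0 → 0; observed 0. Eliminates M1 stuck-at-1, M4 stuck-at-0, M9 stuck-at-0, M10 stuck-at-1.
Only M6 stuck-at-0 is consistent with every test.

M6 stuck-at-0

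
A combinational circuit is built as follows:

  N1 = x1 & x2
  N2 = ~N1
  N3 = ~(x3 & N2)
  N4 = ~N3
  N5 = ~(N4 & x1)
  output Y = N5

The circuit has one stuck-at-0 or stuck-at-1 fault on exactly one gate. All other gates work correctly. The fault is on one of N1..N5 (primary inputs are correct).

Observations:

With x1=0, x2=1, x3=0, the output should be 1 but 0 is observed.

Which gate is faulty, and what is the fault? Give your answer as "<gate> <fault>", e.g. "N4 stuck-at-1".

Fault-free values for test 1 (x1=0, x2=1, x3=0): N1=0, N2=1, N3=1, N4=0, N5=1, giving Y=1. Observed 0.
Test 1: faults giving observed 0 are {N5 stuck-at-0}.
Only N5 stuck-at-0 is consistent with every test.

N5 stuck-at-0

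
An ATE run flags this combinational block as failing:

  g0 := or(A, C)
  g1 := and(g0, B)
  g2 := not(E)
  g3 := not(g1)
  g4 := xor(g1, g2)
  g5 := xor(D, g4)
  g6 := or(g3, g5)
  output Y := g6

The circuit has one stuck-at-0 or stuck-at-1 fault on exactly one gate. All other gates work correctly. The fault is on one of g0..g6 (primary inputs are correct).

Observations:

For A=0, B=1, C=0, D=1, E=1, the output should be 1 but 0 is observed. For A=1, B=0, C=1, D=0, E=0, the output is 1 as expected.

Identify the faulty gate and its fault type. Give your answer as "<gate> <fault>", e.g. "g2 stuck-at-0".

g0 stuck-at-1

Fault-free values for test 1 (A=0, B=1, C=0, D=1, E=1): g0=0, g1=0, g2=0, g3=1, g4=0, g5=1, g6=1, giving Y=1. Observed 0.
Test 1: faults giving observed 0 are {g0 stuck-at-1, g1 stuck-at-1, g6 stuck-at-0}.
Test 2 (A=1, B=0, C=1, D=0, E=0): fault-free g0=1, g1=0, g2=1, g3=1, g4=1, g5=1, g6=1 → 1; observed 1. Eliminates g1 stuck-at-1, g6 stuck-at-0.
Only g0 stuck-at-1 is consistent with every test.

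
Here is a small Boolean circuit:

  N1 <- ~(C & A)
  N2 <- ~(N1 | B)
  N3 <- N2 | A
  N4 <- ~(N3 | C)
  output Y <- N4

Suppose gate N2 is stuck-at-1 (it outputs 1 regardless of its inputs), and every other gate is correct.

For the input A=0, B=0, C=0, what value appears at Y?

Propagate with N2 forced: N1=1, N2=1 [stuck-at-1], N3=1, N4=0.
So Y = 0. (Without the fault it would be 1.)

0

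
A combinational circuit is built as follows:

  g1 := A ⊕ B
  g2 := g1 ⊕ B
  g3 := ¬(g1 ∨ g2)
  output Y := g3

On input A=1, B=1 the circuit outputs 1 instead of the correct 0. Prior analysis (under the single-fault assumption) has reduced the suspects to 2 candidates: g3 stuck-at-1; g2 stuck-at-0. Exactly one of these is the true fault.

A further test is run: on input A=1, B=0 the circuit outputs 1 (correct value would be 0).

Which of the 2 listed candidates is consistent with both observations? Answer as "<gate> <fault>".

Evaluate each candidate on input A=1, B=0:
  g3 stuck-at-1: g1=1, g2=1, g3=1 [stuck-at-1] → 1 — matches
  g2 stuck-at-0: g1=1, g2=0 [stuck-at-0], g3=0 → 0 — eliminated
Only g3 stuck-at-1 reproduces the observed 1.

g3 stuck-at-1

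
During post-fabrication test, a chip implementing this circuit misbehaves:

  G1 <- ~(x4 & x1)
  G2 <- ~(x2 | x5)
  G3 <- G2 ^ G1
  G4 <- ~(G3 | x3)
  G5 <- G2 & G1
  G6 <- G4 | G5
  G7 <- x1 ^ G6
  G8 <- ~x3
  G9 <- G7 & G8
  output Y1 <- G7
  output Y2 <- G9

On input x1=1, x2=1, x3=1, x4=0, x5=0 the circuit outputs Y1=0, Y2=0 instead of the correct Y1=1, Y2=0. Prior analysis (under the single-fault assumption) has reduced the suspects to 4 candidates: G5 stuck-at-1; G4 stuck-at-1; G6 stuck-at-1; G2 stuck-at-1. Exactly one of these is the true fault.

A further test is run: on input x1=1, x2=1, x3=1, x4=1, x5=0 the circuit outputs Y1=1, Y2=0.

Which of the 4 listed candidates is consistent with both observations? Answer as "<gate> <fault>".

G2 stuck-at-1

Evaluate each candidate on input x1=1, x2=1, x3=1, x4=1, x5=0:
  G5 stuck-at-1: G1=0, G2=0, G3=0, G4=0, G5=1 [stuck-at-1], G6=1, G7=0, G8=0, G9=0 → Y1=0, Y2=0 — eliminated
  G4 stuck-at-1: G1=0, G2=0, G3=0, G4=1 [stuck-at-1], G5=0, G6=1, G7=0, G8=0, G9=0 → Y1=0, Y2=0 — eliminated
  G6 stuck-at-1: G1=0, G2=0, G3=0, G4=0, G5=0, G6=1 [stuck-at-1], G7=0, G8=0, G9=0 → Y1=0, Y2=0 — eliminated
  G2 stuck-at-1: G1=0, G2=1 [stuck-at-1], G3=1, G4=0, G5=0, G6=0, G7=1, G8=0, G9=0 → Y1=1, Y2=0 — matches
Only G2 stuck-at-1 reproduces the observed Y1=1, Y2=0.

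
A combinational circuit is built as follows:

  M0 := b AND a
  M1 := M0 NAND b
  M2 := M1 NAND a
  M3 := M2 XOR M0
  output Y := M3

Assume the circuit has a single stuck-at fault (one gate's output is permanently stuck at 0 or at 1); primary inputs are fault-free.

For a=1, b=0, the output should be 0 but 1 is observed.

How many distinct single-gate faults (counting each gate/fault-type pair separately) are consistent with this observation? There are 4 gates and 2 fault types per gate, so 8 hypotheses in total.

Fault-free: M0=0, M1=1, M2=0, M3=0 → 0. Observed 1.
  M0 stuck-at-0: output 0 ✗
  M0 stuck-at-1: output 1 ✓
  M1 stuck-at-0: output 1 ✓
  M1 stuck-at-1: output 0 ✗
  M2 stuck-at-0: output 0 ✗
  M2 stuck-at-1: output 1 ✓
  M3 stuck-at-0: output 0 ✗
  M3 stuck-at-1: output 1 ✓
Consistent faults: {M0 stuck-at-1, M1 stuck-at-0, M2 stuck-at-1, M3 stuck-at-1} — 4 in all.

4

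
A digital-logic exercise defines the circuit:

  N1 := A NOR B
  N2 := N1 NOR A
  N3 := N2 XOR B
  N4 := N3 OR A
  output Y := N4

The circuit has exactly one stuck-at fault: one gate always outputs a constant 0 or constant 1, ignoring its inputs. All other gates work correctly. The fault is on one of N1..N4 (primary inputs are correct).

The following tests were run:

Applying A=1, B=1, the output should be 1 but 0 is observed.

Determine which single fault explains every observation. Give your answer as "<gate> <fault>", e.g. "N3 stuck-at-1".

N4 stuck-at-0

Fault-free values for test 1 (A=1, B=1): N1=0, N2=0, N3=1, N4=1, giving Y=1. Observed 0.
Test 1: faults giving observed 0 are {N4 stuck-at-0}.
Only N4 stuck-at-0 is consistent with every test.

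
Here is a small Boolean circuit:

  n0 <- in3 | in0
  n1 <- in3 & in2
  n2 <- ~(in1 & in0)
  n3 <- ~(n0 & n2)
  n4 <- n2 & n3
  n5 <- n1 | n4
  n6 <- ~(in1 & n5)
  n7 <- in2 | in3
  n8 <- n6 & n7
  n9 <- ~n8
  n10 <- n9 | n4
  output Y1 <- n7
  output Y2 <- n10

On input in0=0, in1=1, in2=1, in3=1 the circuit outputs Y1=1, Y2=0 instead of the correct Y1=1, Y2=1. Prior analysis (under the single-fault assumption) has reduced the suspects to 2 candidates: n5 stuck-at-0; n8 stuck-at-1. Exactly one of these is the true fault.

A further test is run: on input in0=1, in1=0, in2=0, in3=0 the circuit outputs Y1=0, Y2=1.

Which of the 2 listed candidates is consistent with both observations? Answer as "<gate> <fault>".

n5 stuck-at-0

Evaluate each candidate on input in0=1, in1=0, in2=0, in3=0:
  n5 stuck-at-0: n0=1, n1=0, n2=1, n3=0, n4=0, n5=0 [stuck-at-0], n6=1, n7=0, n8=0, n9=1, n10=1 → Y1=0, Y2=1 — matches
  n8 stuck-at-1: n0=1, n1=0, n2=1, n3=0, n4=0, n5=0, n6=1, n7=0, n8=1 [stuck-at-1], n9=0, n10=0 → Y1=0, Y2=0 — eliminated
Only n5 stuck-at-0 reproduces the observed Y1=0, Y2=1.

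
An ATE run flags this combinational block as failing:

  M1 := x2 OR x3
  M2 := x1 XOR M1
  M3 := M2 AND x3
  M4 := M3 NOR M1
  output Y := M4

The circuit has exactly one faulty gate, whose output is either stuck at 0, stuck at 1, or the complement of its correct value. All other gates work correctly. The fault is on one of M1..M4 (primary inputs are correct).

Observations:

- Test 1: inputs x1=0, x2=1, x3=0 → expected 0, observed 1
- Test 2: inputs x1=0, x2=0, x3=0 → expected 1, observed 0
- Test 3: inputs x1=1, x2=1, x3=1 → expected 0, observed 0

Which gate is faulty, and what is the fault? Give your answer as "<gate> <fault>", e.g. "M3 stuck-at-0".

Fault-free values for test 1 (x1=0, x2=1, x3=0): M1=1, M2=1, M3=0, M4=0, giving Y=0. Observed 1.
Test 1: faults giving observed 1 are {M1 stuck-at-0, M1 inverted output, M4 stuck-at-1, M4 inverted output}.
Test 2 (x1=0, x2=0, x3=0): fault-free M1=0, M2=0, M3=0, M4=1 → 1; observed 0. Eliminates M1 stuck-at-0, M4 stuck-at-1.
Test 3 (x1=1, x2=1, x3=1): fault-free M1=1, M2=0, M3=0, M4=0 → 0; observed 0. Eliminates M4 inverted output.
Only M1 inverted output is consistent with every test.

M1 inverted output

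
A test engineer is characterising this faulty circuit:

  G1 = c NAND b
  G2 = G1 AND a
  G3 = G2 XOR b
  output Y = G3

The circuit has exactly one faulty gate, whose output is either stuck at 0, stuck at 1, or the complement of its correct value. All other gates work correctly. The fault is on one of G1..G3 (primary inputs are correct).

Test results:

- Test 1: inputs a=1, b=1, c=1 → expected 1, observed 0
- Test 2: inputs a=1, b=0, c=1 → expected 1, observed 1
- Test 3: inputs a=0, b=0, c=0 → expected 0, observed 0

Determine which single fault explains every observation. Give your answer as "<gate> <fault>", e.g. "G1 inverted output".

Fault-free values for test 1 (a=1, b=1, c=1): G1=0, G2=0, G3=1, giving Y=1. Observed 0.
Test 1: faults giving observed 0 are {G1 stuck-at-1, G1 inverted output, G2 stuck-at-1, G2 inverted output, G3 stuck-at-0, G3 inverted output}.
Test 2 (a=1, b=0, c=1): fault-free G1=1, G2=1, G3=1 → 1; observed 1. Eliminates G1 inverted output, G2 inverted output, G3 stuck-at-0, G3 inverted output.
Test 3 (a=0, b=0, c=0): fault-free G1=1, G2=0, G3=0 → 0; observed 0. Eliminates G2 stuck-at-1.
Only G1 stuck-at-1 is consistent with every test.

G1 stuck-at-1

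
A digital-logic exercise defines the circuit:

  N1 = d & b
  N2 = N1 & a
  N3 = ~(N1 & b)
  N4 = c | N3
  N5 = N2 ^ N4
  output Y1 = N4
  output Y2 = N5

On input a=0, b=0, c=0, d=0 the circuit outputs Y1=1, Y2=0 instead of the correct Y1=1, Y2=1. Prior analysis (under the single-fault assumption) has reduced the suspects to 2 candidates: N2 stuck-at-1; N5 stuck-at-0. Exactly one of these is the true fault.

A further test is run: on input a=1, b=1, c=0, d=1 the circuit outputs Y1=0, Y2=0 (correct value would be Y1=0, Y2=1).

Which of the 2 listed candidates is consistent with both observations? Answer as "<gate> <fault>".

N5 stuck-at-0

Evaluate each candidate on input a=1, b=1, c=0, d=1:
  N2 stuck-at-1: N1=1, N2=1 [stuck-at-1], N3=0, N4=0, N5=1 → Y1=0, Y2=1 — eliminated
  N5 stuck-at-0: N1=1, N2=1, N3=0, N4=0, N5=0 [stuck-at-0] → Y1=0, Y2=0 — matches
Only N5 stuck-at-0 reproduces the observed Y1=0, Y2=0.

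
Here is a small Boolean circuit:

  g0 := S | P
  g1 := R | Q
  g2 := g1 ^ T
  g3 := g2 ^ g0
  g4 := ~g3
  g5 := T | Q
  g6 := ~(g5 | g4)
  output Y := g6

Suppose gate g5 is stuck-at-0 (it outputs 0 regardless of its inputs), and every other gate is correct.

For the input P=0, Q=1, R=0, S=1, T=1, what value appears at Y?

Propagate with g5 forced: g0=1, g1=1, g2=0, g3=1, g4=0, g5=0 [stuck-at-0], g6=1.
So Y = 1. (Without the fault it would be 0.)

1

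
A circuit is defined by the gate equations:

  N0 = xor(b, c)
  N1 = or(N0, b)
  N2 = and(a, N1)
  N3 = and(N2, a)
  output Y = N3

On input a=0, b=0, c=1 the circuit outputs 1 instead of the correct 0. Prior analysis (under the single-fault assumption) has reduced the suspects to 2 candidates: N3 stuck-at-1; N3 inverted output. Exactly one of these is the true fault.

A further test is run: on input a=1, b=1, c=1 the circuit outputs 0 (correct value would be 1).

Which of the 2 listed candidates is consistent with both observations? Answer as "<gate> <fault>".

Evaluate each candidate on input a=1, b=1, c=1:
  N3 stuck-at-1: N0=0, N1=1, N2=1, N3=1 [stuck-at-1] → 1 — eliminated
  N3 inverted output: N0=0, N1=1, N2=1, N3=0 [inverted output] → 0 — matches
Only N3 inverted output reproduces the observed 0.

N3 inverted output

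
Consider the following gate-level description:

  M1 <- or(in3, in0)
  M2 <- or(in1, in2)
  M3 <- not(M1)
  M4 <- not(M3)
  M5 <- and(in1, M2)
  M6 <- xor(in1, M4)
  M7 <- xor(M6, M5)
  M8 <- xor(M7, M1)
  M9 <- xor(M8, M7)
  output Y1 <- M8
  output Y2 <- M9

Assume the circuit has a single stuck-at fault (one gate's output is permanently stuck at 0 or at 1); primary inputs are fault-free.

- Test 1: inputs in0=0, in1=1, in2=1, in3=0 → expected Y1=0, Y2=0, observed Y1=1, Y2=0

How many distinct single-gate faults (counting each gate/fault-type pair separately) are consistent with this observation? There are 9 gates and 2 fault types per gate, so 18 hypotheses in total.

6

Fault-free: M1=0, M2=1, M3=1, M4=0, M5=1, M6=1, M7=0, M8=0, M9=0 → Y1=0, Y2=0. Observed Y1=1, Y2=0.
  M1: none of the 2 fault types match ✗
  M2: stuck-at-0 ✓; others ✗
  M3: stuck-at-0 ✓; others ✗
  M4: stuck-at-1 ✓; others ✗
  M5: stuck-at-0 ✓; others ✗
  M6: stuck-at-0 ✓; others ✗
  M7: stuck-at-1 ✓; others ✗
  M8: none of the 2 fault types match ✗
  M9: none of the 2 fault types match ✗
Consistent faults: {M2 stuck-at-0, M3 stuck-at-0, M4 stuck-at-1, M5 stuck-at-0, M6 stuck-at-0, M7 stuck-at-1} — 6 in all.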